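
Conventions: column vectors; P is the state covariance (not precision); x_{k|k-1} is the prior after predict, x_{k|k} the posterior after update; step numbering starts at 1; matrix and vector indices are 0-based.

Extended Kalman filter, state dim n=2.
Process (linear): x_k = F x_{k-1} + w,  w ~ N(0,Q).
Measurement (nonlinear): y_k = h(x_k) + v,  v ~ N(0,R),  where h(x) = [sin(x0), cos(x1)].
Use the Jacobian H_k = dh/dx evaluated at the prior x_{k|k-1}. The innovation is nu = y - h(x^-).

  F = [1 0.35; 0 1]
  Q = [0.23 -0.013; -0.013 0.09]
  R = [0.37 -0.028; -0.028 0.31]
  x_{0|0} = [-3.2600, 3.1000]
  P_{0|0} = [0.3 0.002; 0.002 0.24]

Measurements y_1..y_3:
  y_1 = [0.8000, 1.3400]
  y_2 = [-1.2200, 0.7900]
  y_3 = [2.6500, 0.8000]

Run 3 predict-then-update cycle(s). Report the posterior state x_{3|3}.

x_post = [-0.4659, 1.4764]

step 1: x^-=[-2.1750, 3.1000]  P^-=[0.5608 0.0730; 0.0730 0.3300]  H_jac=[-0.5681 0.0000; 0.0000 -0.0416]  S=[0.5510 -0.0263; -0.0263 0.3106]  K=[-0.5810 -0.0589; -0.0777 -0.0508]  nu=[1.6230, 2.3391]  x^+=[-3.2558, 2.8552]  P^+=[0.3755 0.0481; 0.0481 0.3261]
step 2: x^-=[-2.2565, 2.8552]  P^-=[0.6791 0.1492; 0.1492 0.4161]  H_jac=[-0.6332 0.0000; 0.0000 -0.2825]  S=[0.6423 -0.0013; -0.0013 0.3432]  K=[-0.6698 -0.1254; -0.1478 -0.3430]  nu=[-0.4460, 1.7493]  x^+=[-2.1771, 2.3210]  P^+=[0.3858 0.0712; 0.0712 0.3618]
step 3: x^-=[-1.3647, 2.3210]  P^-=[0.7100 0.1848; 0.1848 0.4518]  H_jac=[0.2046 0.0000; 0.0000 -0.7315]  S=[0.3997 -0.0557; -0.0557 0.5518]  K=[0.3340 -0.2113; 0.0114 -0.5978]  nu=[3.6288, 1.4818]  x^+=[-0.4659, 1.4764]  P^+=[0.6329 0.1023; 0.1023 0.2538]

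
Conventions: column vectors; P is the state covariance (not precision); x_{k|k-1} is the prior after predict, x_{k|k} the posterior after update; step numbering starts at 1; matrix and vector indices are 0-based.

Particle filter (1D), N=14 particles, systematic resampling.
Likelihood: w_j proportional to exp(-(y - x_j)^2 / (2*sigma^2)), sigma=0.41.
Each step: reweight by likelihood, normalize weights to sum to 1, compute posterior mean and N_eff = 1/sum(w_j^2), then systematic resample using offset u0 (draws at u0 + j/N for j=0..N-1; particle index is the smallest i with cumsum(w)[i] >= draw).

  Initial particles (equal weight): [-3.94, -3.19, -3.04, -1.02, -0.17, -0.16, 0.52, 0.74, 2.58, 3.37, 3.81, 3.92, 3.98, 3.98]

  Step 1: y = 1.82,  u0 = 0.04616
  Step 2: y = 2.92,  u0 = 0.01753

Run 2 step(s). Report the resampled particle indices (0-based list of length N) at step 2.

step 1: w=[0.0000, 0.0000, 0.0000, 0.0000, 0.0000, 0.0000, 0.0301, 0.1429, 0.8233, 0.0036, 0.0000, 0.0000, 0.0000, 0.0000]  mean=2.2578  Neff=1.4304  idx=[7, 7, 8, 8, 8, 8, 8, 8, 8, 8, 8, 8, 8, 8]
step 2: w=[0.0000, 0.0000, 0.0833, 0.0833, 0.0833, 0.0833, 0.0833, 0.0833, 0.0833, 0.0833, 0.0833, 0.0833, 0.0833, 0.0833]  mean=2.5800  Neff=12.0000  idx=[2, 3, 3, 4, 5, 6, 7, 8, 9, 9, 10, 11, 12, 13]

resampled_idx = [2, 3, 3, 4, 5, 6, 7, 8, 9, 9, 10, 11, 12, 13]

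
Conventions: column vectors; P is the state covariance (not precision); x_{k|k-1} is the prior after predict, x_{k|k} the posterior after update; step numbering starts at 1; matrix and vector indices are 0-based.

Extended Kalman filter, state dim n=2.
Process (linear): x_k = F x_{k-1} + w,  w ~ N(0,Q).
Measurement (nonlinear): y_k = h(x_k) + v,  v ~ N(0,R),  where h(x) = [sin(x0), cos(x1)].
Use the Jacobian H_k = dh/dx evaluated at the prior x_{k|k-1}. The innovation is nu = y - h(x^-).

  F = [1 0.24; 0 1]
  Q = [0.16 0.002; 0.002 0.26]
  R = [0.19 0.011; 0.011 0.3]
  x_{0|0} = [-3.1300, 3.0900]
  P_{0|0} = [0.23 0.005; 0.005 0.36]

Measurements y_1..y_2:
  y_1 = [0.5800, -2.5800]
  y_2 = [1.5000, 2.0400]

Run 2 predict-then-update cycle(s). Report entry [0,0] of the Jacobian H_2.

step 1: x^-=[-2.3884, 3.0900]  P^-=[0.4131 0.0934; 0.0934 0.6200]  H_jac=[-0.7295 0.0000; 0.0000 -0.0516]  S=[0.4099 0.0145; 0.0145 0.3016]  K=[-0.7360 0.0194; -0.1628 -0.0982]  nu=[1.2640, -1.5813]  x^+=[-3.3495, 3.0395]  P^+=[0.1914 0.0439; 0.0439 0.6058]
step 2: x^-=[-2.6200, 3.0395]  P^-=[0.4074 0.1913; 0.1913 0.8658]  H_jac=[-0.8670 0.0000; 0.0000 -0.1019]  S=[0.4962 0.0279; 0.0279 0.3090]  K=[-0.7118 0.0012; -0.3197 -0.2567]  nu=[1.9983, 3.0348]  x^+=[-4.0388, 1.6216]  P^+=[0.1560 0.0733; 0.0733 0.7901]

H_jac[0,0] = -0.8670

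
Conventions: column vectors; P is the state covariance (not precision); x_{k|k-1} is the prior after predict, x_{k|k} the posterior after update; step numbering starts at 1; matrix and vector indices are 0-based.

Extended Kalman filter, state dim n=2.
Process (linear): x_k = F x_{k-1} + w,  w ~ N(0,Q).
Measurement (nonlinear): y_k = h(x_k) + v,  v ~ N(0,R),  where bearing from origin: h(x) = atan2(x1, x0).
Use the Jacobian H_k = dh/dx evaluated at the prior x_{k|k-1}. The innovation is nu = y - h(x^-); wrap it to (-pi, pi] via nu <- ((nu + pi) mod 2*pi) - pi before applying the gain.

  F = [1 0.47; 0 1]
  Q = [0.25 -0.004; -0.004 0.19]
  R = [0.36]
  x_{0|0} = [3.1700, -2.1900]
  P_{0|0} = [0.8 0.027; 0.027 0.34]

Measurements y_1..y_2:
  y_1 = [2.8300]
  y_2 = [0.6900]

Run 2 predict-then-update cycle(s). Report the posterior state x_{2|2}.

x_post = [0.9617, -3.0132]

step 1: x^-=[2.1407, -2.1900]  P^-=[1.1505 0.1828; 0.1828 0.5300]  H_jac=[0.2335 0.2283]  S=[0.4698]  K=[0.6606; 0.3483]  nu=[-2.6564]  x^+=[0.3859, -3.1153]  P^+=[0.9455 0.0747; 0.0747 0.4730]
step 2: x^-=[-1.0783, -3.1153]  P^-=[1.3701 0.2930; 0.2930 0.6630]  H_jac=[0.2867 -0.0992]  S=[0.4624]  K=[0.7864; 0.0394]  nu=[2.5940]  x^+=[0.9617, -3.0132]  P^+=[1.0841 0.2787; 0.2787 0.6623]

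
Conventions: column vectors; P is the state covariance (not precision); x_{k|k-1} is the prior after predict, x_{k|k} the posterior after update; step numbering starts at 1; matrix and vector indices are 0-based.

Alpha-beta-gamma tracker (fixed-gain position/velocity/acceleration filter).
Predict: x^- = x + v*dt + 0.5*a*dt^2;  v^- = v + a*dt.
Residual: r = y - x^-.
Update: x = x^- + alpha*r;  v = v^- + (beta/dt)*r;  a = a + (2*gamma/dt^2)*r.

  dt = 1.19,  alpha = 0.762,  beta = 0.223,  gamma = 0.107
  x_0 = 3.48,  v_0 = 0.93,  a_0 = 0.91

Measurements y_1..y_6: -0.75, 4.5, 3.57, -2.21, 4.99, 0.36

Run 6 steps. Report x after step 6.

step 1: x_pred=5.2310  r=-5.9810  x^+=0.6735  v^+=0.8921  a^+=0.0062
step 2: x_pred=1.7394  r=2.7606  x^+=3.8430  v^+=1.4167  a^+=0.4233
step 3: x_pred=5.8286  r=-2.2586  x^+=4.1076  v^+=1.4972  a^+=0.0820
step 4: x_pred=5.9473  r=-8.1573  x^+=-0.2686  v^+=0.0662  a^+=-1.1507
step 5: x_pred=-1.0046  r=5.9946  x^+=3.5633  v^+=-0.1798  a^+=-0.2448
step 6: x_pred=3.1759  r=-2.8159  x^+=1.0302  v^+=-0.9989  a^+=-0.6704

x_post = 1.0302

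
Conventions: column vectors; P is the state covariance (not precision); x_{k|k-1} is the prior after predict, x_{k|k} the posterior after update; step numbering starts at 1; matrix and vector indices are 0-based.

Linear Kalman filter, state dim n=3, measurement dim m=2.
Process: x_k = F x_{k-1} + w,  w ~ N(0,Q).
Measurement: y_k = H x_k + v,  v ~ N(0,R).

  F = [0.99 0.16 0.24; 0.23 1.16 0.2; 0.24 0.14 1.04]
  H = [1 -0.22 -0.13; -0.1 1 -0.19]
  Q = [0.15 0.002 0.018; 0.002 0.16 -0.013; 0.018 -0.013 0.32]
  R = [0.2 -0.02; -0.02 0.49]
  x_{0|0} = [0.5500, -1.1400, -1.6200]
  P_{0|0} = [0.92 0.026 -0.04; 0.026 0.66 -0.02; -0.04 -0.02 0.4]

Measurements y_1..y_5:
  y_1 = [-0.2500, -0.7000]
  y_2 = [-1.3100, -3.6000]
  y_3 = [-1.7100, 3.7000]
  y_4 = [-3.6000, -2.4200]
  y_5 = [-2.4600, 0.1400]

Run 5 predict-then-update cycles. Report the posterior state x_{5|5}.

step 1: x^-=[-0.0267, -1.5199, -1.7124]  P^-=[1.0793 0.3677 0.3083; 0.3677 1.1137 0.2001; 0.3083 0.2001 0.7945]  S=[1.1162 -0.0498; -0.0498 1.5053]  K=[0.8659 0.1623; 0.1175 0.6940; 0.1450 0.0169]  nu=[-0.7803, 0.4919]  x^+=[-0.6225, -1.2702, -1.8172]  P^+=[0.2169 0.1154 0.1659; 0.1154 0.3813 0.1685; 0.1659 0.1685 0.7709]
step 2: x^-=[-1.2557, -1.9801, -2.2172]  P^-=[0.5451 0.3902 0.5050; 0.3902 0.8704 0.5127; 0.5050 0.5127 1.3134]  S=[0.5357 0.0307; 0.0307 1.1596]  K=[0.7239 0.1876; 0.2107 0.6274; 0.4035 0.1727]  nu=[-0.7782, -2.1667]  x^+=[-2.2256, -3.5034, -2.9054]  P^+=[0.2152 0.1569 0.3048; 0.1569 0.3821 0.3326; 0.3048 0.3326 1.1873]
step 3: x^-=[-3.4611, -5.1569, -4.0462]  P^-=[0.6591 0.5453 0.7997; 0.5453 0.9991 0.8547; 0.7997 0.8547 1.8836]  S=[0.5404 0.0811; 0.0811 1.1602]  K=[0.7711 0.2283; 0.2986 0.6533; 0.6314 0.3152]  nu=[0.0906, 7.7420]  x^+=[-1.6240, -0.0722, -1.5491]  P^+=[0.2488 0.2014 0.4217; 0.2014 0.4241 0.4729; 0.4217 0.4729 1.5206]
step 4: x^-=[-1.9911, -0.7671, -2.0109]  P^-=[0.7928 0.7026 1.0549; 0.7026 1.1704 1.1533; 1.0549 1.1533 2.3491]  S=[0.5717 0.1309; 0.1309 1.2144]  K=[0.8169 0.2602; 0.3591 0.6867; 0.7728 0.4120]  nu=[-2.0391, -2.2341]  x^+=[-4.2382, -3.0336, -4.5071]  P^+=[0.2734 0.2322 0.4934; 0.2322 0.4594 0.5622; 0.4934 0.5622 1.7182]
step 5: x^-=[-5.7629, -5.3952, -6.1293]  P^-=[0.8799 0.8067 1.2121; 0.8067 1.2915 1.3419; 1.2121 1.3419 2.6288]  S=[0.5935 0.1643; 0.1643 1.2600]  K=[0.8411 0.2779; 0.3905 0.7077; 0.8408 0.4627]  nu=[1.3191, 3.7943]  x^+=[-3.5989, -2.1948, -3.2643]  P^+=[0.2859 0.2483 0.5279; 0.2483 0.4791 0.6069; 0.5279 0.6069 1.8115]

x_post = [-3.5989, -2.1948, -3.2643]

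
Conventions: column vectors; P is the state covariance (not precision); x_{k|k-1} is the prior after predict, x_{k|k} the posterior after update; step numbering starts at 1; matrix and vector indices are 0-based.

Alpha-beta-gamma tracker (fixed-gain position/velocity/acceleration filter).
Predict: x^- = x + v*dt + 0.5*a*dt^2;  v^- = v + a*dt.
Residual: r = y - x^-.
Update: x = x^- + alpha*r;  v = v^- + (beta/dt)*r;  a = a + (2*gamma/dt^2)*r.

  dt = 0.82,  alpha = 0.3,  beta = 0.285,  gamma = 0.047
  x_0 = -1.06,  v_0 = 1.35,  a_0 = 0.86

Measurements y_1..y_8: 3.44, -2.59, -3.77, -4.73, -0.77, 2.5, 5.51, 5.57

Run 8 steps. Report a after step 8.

step 1: x_pred=0.3361  r=3.1039  x^+=1.2673  v^+=3.1340  a^+=1.2939
step 2: x_pred=4.2722  r=-6.8622  x^+=2.2135  v^+=1.8100  a^+=0.3346
step 3: x_pred=3.8102  r=-7.5802  x^+=1.5361  v^+=-0.5502  a^+=-0.7251
step 4: x_pred=0.8412  r=-5.5712  x^+=-0.8302  v^+=-3.0811  a^+=-1.5039
step 5: x_pred=-3.8623  r=3.0923  x^+=-2.9346  v^+=-3.2396  a^+=-1.0716
step 6: x_pred=-5.9514  r=8.4514  x^+=-3.4160  v^+=-1.1809  a^+=0.1099
step 7: x_pred=-4.3474  r=9.8574  x^+=-1.3902  v^+=2.3352  a^+=1.4879
step 8: x_pred=1.0249  r=4.5451  x^+=2.3884  v^+=5.1350  a^+=2.1233

a_post = 2.1233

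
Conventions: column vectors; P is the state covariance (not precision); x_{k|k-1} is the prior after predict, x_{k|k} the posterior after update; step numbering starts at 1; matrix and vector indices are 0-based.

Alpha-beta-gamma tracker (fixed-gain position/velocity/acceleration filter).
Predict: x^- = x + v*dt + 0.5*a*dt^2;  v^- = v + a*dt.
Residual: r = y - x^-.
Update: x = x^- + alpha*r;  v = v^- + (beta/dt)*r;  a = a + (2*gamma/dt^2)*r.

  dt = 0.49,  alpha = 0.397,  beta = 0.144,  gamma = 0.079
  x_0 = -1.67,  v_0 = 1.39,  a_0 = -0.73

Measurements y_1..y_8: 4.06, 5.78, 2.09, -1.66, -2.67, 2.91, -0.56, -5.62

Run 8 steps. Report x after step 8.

step 1: x_pred=-1.0765  r=5.1365  x^+=0.9627  v^+=2.5418  a^+=2.6501
step 2: x_pred=2.5263  r=3.2537  x^+=3.8180  v^+=4.7966  a^+=4.7913
step 3: x_pred=6.7435  r=-4.6535  x^+=4.8961  v^+=5.7767  a^+=1.7290
step 4: x_pred=7.9342  r=-9.5942  x^+=4.1253  v^+=3.8044  a^+=-4.5846
step 5: x_pred=5.4391  r=-8.1091  x^+=2.2198  v^+=-0.8252  a^+=-9.9209
step 6: x_pred=0.6245  r=2.2855  x^+=1.5318  v^+=-5.0147  a^+=-8.4168
step 7: x_pred=-1.9358  r=1.3758  x^+=-1.3896  v^+=-8.7346  a^+=-7.5115
step 8: x_pred=-6.5714  r=0.9514  x^+=-6.1937  v^+=-12.1357  a^+=-6.8854

x_post = -6.1937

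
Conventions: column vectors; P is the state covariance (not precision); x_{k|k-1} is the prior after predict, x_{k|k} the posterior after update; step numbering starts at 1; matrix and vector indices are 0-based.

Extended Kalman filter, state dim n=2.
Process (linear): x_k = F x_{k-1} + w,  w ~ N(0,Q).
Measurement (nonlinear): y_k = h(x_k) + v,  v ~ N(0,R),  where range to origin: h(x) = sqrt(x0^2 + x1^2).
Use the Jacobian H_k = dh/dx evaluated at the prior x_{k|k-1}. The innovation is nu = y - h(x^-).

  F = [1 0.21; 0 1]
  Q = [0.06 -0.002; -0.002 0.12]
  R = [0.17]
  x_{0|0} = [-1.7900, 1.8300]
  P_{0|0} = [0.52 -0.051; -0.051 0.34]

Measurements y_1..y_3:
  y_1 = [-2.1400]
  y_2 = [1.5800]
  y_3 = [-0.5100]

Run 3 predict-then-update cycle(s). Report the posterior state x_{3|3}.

step 1: x^-=[-1.4057, 1.8300]  P^-=[0.5736 0.0184; 0.0184 0.4600]  H_jac=[-0.6092 0.7930]  S=[0.6544]  K=[-0.5117; 0.5404]  nu=[-4.4476]  x^+=[0.8699, -0.5733]  P^+=[0.4023 0.1993; 0.1993 0.2689]
step 2: x^-=[0.7495, -0.5733]  P^-=[0.5578 0.2538; 0.2538 0.3889]  H_jac=[0.7943 -0.6075]  S=[0.4206]  K=[0.6870; -0.0825]  nu=[0.6364]  x^+=[1.1867, -0.6258]  P^+=[0.3594 0.2776; 0.2776 0.3861]
step 3: x^-=[1.0553, -0.6258]  P^-=[0.5530 0.3567; 0.3567 0.5061]  H_jac=[0.8602 -0.5100]  S=[0.3978]  K=[0.7384; 0.1224]  nu=[-1.7369]  x^+=[-0.2271, -0.8384]  P^+=[0.3361 0.3207; 0.3207 0.5001]

x_post = [-0.2271, -0.8384]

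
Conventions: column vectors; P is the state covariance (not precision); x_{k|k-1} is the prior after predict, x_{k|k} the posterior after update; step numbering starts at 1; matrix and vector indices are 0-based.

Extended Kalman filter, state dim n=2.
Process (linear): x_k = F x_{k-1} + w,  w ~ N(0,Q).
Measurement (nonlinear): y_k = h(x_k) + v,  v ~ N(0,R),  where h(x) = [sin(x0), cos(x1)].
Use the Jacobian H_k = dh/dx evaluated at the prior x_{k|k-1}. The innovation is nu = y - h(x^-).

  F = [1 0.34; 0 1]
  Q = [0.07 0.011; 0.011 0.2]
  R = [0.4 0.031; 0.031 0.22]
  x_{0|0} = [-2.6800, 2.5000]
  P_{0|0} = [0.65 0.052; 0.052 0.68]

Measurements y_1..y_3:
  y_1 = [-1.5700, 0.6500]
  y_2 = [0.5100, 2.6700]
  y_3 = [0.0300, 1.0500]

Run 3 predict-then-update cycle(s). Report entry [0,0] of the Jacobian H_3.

step 1: x^-=[-1.8300, 2.5000]  P^-=[0.8340 0.2942; 0.2942 0.8800]  H_jac=[-0.2563 0.0000; 0.0000 -0.5985]  S=[0.4548 0.0761; 0.0761 0.5352]  K=[-0.4251 -0.2685; -0.0011 -0.9839]  nu=[-0.6034, 1.4511]  x^+=[-1.9632, 1.0729]  P^+=[0.6958 0.1207; 0.1207 0.3617]
step 2: x^-=[-1.5984, 1.0729]  P^-=[0.8897 0.2547; 0.2547 0.5617]  H_jac=[-0.0276 0.0000; 0.0000 -0.8786]  S=[0.4007 0.0372; 0.0372 0.6536]  K=[-0.0297 -0.3407; 0.0528 -0.7581]  nu=[1.5096, 2.1924]  x^+=[-2.3902, -0.5095]  P^+=[0.8128 0.0864; 0.0864 0.1880]
step 3: x^-=[-2.5634, -0.5095]  P^-=[0.9632 0.1613; 0.1613 0.3880]  H_jac=[-0.8374 0.0000; 0.0000 0.4877]  S=[1.0755 -0.0349; -0.0349 0.3123]  K=[-0.7445 0.1687; -0.1063 0.5940]  nu=[0.5765, 0.1770]  x^+=[-2.9628, -0.4656]  P^+=[0.3494 0.0288; 0.0288 0.2612]

H_jac[0,0] = -0.8374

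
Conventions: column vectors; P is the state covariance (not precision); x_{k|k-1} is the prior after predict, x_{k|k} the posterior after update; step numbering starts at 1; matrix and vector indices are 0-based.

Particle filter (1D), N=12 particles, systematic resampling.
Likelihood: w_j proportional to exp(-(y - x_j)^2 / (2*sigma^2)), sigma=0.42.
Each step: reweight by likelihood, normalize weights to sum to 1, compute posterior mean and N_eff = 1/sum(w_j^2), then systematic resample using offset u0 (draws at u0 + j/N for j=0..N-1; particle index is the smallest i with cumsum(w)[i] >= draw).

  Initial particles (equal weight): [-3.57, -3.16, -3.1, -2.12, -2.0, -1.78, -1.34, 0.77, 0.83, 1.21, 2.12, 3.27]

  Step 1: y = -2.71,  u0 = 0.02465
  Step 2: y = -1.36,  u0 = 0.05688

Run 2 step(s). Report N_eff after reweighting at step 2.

step 1: w=[0.0603, 0.2762, 0.3186, 0.1828, 0.1175, 0.0422, 0.0024, 0.0000, 0.0000, 0.0000, 0.0000, 0.0000]  mean=-2.7765  Neff=4.3396  idx=[0, 1, 1, 1, 2, 2, 2, 2, 3, 3, 4, 4]
step 2: w=[0.0000, 0.0001, 0.0001, 0.0001, 0.0002, 0.0002, 0.0002, 0.0002, 0.1914, 0.1914, 0.3081, 0.3081]  mean=-2.0471  Neff=3.8008  idx=[8, 8, 9, 9, 10, 10, 10, 10, 11, 11, 11, 11]

N_eff = 3.8008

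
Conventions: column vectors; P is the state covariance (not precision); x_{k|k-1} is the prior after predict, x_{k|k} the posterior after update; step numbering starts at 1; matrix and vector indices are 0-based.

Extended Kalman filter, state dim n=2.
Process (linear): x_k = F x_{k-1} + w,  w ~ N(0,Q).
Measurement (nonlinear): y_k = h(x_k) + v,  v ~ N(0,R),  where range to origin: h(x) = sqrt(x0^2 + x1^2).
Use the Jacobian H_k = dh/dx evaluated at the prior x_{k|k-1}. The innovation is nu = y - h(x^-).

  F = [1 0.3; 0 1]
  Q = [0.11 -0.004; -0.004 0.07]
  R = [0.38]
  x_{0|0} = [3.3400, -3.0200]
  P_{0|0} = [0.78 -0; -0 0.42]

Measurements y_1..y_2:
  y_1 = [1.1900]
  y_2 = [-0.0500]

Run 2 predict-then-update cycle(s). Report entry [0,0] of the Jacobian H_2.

H_jac[0,0] = 0.1734

step 1: x^-=[2.4340, -3.0200]  P^-=[0.9278 0.1220; 0.1220 0.4900]  H_jac=[0.6275 -0.7786]  S=[0.9232]  K=[0.5278; -0.3303]  nu=[-2.6888]  x^+=[1.0150, -2.1318]  P^+=[0.6707 0.2829; 0.2829 0.3893]
step 2: x^-=[0.3754, -2.1318]  P^-=[0.9855 0.3957; 0.3957 0.4593]  H_jac=[0.1734 -0.9848]  S=[0.7199]  K=[-0.3039; -0.5329]  nu=[-2.2146]  x^+=[1.0486, -0.9515]  P^+=[0.9190 0.2791; 0.2791 0.2548]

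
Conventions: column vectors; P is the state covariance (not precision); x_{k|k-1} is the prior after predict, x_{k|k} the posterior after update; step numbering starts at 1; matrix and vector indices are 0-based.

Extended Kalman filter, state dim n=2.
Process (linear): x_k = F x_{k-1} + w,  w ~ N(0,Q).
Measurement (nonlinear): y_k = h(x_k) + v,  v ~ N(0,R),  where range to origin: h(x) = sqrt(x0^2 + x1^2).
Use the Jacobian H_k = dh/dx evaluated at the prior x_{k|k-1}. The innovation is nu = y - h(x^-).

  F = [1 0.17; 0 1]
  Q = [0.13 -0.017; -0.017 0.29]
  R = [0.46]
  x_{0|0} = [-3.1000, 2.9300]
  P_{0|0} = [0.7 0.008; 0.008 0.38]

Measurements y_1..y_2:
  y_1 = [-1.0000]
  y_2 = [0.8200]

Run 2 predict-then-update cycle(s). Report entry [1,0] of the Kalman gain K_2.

step 1: x^-=[-2.6019, 2.9300]  P^-=[0.8437 0.0556; 0.0556 0.6700]  H_jac=[-0.6640 0.7477]  S=[1.1514]  K=[-0.4505; 0.4031]  nu=[-4.9185]  x^+=[-0.3863, 0.9476]  P^+=[0.6101 0.2646; 0.2646 0.4830]
step 2: x^-=[-0.2252, 0.9476]  P^-=[0.8440 0.3297; 0.3297 0.7730]  H_jac=[-0.2312 0.9729]  S=[1.0884]  K=[0.1154; 0.6209]  nu=[-0.1540]  x^+=[-0.2430, 0.8520]  P^+=[0.8295 0.2517; 0.2517 0.3534]

K[1,0] = 0.6209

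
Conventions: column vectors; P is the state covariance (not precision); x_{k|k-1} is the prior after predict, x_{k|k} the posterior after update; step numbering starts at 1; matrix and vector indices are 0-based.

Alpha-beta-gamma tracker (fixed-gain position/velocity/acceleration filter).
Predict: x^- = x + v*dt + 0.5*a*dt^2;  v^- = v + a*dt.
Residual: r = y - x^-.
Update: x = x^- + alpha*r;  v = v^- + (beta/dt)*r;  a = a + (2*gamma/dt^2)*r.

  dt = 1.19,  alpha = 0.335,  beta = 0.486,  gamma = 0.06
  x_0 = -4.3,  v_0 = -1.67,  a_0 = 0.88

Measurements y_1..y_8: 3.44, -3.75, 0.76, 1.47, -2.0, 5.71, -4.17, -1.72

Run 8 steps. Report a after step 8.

step 1: x_pred=-5.6642  r=9.1042  x^+=-2.6143  v^+=3.0954  a^+=1.6515
step 2: x_pred=2.2386  r=-5.9886  x^+=0.2324  v^+=2.6149  a^+=1.1440
step 3: x_pred=4.1542  r=-3.3942  x^+=3.0171  v^+=2.5901  a^+=0.8564
step 4: x_pred=6.7057  r=-5.2357  x^+=4.9518  v^+=1.4709  a^+=0.4127
step 5: x_pred=6.9944  r=-8.9944  x^+=3.9813  v^+=-1.7113  a^+=-0.3495
step 6: x_pred=1.6974  r=4.0126  x^+=3.0417  v^+=-0.4884  a^+=-0.0094
step 7: x_pred=2.4538  r=-6.6238  x^+=0.2348  v^+=-3.2048  a^+=-0.5707
step 8: x_pred=-3.9830  r=2.2630  x^+=-3.2249  v^+=-2.9598  a^+=-0.3790

a_post = -0.3790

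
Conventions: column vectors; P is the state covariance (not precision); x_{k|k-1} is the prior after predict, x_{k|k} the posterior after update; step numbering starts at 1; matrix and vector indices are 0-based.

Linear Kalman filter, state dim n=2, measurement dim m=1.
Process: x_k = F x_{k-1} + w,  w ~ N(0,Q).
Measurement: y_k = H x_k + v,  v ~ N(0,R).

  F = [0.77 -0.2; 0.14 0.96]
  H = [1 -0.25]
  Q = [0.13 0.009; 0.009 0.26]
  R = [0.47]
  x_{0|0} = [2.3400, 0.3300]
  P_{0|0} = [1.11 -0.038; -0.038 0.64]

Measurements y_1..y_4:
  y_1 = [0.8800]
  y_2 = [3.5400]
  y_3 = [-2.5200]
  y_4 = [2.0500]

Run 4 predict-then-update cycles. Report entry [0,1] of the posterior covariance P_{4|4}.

step 1: x^-=[1.7358, 0.6444]  P^-=[0.8254 -0.0212; -0.0212 0.8614]  S=[1.3599]  K=[0.6109; -0.1740]  nu=[-0.6947]  x^+=[1.3114, 0.7653]  P^+=[0.3179 0.1233; 0.1233 0.8202]
step 2: x^-=[0.8567, 0.9183]  P^-=[0.3133 -0.0265; -0.0265 1.0553]  S=[0.8626]  K=[0.3710; -0.3366]  nu=[2.9128]  x^+=[1.9373, -0.0622]  P^+=[0.1946 0.0812; 0.0812 0.9575]
step 3: x^-=[1.5041, 0.2115]  P^-=[0.2587 -0.0961; -0.0961 1.1681]  S=[0.8498]  K=[0.3327; -0.4568]  nu=[-3.9713]  x^+=[0.1828, 2.0255]  P^+=[0.1646 0.0330; 0.0330 0.9908]
step 4: x^-=[-0.2643, 1.9700]  P^-=[0.2571 -0.1400; -0.1400 1.1852]  S=[0.8712]  K=[0.3353; -0.5008]  nu=[2.8068]  x^+=[0.6767, 0.5643]  P^+=[0.1591 0.0063; 0.0063 0.9667]

P_post[0,1] = 0.0063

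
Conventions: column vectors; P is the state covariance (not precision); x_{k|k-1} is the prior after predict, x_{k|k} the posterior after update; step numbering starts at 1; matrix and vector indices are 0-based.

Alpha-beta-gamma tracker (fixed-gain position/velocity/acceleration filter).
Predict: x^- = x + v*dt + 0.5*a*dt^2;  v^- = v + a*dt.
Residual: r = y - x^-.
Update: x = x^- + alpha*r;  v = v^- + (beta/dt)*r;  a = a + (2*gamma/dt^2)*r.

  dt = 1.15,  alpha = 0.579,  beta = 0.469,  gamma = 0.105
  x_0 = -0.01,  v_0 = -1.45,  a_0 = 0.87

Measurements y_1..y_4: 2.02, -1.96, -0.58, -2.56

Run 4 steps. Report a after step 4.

step 1: x_pred=-1.1022  r=3.1222  x^+=0.7055  v^+=0.8238  a^+=1.3658
step 2: x_pred=2.5561  r=-4.5161  x^+=-0.0587  v^+=0.5527  a^+=0.6487
step 3: x_pred=1.0058  r=-1.5858  x^+=0.0876  v^+=0.6519  a^+=0.3969
step 4: x_pred=1.0998  r=-3.6598  x^+=-1.0192  v^+=-0.3842  a^+=-0.1843

a_post = -0.1843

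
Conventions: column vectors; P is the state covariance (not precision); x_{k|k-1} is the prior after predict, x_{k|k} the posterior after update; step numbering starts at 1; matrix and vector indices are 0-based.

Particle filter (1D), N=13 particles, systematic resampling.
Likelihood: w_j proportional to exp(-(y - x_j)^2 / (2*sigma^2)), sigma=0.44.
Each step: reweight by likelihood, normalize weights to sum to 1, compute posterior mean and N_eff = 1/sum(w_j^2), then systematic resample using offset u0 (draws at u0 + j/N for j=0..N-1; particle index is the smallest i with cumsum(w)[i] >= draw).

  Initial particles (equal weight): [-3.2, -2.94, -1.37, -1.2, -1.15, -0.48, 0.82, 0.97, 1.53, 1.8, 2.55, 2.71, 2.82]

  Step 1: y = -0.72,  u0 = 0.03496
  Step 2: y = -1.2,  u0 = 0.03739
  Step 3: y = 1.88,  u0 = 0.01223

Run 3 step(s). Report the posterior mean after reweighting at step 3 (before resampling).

post_mean = -0.4802

step 1: w=[0.0000, 0.0000, 0.1416, 0.2325, 0.2615, 0.3633, 0.0009, 0.0003, 0.0000, 0.0000, 0.0000, 0.0000, 0.0000]  mean=-0.9470  Neff=3.6439  idx=[2, 2, 3, 3, 3, 4, 4, 4, 5, 5, 5, 5, 5]
step 2: w=[0.1015, 0.1015, 0.1093, 0.1093, 0.1093, 0.1086, 0.1086, 0.1086, 0.0287, 0.0287, 0.0287, 0.0287, 0.0287]  mean=-1.1150  Neff=10.4236  idx=[0, 1, 1, 2, 3, 4, 4, 5, 6, 6, 7, 8, 11]
step 3: w=[0.0000, 0.0000, 0.0000, 0.0000, 0.0000, 0.0000, 0.0000, 0.0000, 0.0000, 0.0000, 0.0000, 0.4999, 0.4999]  mean=-0.4802  Neff=2.0011  idx=[11, 11, 11, 11, 11, 11, 11, 12, 12, 12, 12, 12, 12]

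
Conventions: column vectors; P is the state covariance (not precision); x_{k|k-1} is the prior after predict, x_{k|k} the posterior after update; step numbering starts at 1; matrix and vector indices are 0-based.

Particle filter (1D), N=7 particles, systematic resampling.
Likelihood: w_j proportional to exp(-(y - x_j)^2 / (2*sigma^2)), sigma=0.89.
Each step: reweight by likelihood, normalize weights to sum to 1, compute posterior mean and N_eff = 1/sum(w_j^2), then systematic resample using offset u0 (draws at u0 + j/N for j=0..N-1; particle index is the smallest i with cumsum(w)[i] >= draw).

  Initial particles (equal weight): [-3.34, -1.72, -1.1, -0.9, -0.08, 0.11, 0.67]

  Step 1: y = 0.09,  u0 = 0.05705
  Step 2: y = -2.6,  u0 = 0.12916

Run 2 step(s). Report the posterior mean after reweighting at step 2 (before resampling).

post_mean = -0.8937

step 1: w=[0.0002, 0.0327, 0.1058, 0.1394, 0.2540, 0.2587, 0.2092]  mean=-0.1503  Neff=4.8329  idx=[2, 3, 4, 4, 5, 5, 6]
step 2: w=[0.5255, 0.3508, 0.0395, 0.0395, 0.0211, 0.0211, 0.0025]  mean=-0.8937  Neff=2.4801  idx=[0, 0, 0, 1, 1, 1, 5]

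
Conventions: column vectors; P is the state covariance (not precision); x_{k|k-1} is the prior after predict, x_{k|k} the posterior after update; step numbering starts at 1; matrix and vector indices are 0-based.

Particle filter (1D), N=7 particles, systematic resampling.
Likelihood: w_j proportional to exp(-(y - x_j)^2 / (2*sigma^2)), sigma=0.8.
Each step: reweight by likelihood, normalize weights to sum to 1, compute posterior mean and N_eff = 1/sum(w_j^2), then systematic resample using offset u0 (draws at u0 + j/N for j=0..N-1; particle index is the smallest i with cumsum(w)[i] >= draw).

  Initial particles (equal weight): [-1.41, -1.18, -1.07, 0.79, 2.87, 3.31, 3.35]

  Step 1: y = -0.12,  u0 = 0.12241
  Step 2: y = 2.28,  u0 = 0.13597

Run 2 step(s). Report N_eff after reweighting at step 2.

N_eff = 3.0048

step 1: w=[0.1596, 0.2435, 0.2894, 0.3068, 0.0005, 0.0001, 0.0000]  mean=-0.5779  Neff=3.8072  idx=[0, 1, 2, 2, 3, 3, 3]
step 2: w=[0.0000, 0.0002, 0.0003, 0.0003, 0.3331, 0.3331, 0.3331]  mean=0.7885  Neff=3.0048  idx=[4, 4, 5, 5, 6, 6, 6]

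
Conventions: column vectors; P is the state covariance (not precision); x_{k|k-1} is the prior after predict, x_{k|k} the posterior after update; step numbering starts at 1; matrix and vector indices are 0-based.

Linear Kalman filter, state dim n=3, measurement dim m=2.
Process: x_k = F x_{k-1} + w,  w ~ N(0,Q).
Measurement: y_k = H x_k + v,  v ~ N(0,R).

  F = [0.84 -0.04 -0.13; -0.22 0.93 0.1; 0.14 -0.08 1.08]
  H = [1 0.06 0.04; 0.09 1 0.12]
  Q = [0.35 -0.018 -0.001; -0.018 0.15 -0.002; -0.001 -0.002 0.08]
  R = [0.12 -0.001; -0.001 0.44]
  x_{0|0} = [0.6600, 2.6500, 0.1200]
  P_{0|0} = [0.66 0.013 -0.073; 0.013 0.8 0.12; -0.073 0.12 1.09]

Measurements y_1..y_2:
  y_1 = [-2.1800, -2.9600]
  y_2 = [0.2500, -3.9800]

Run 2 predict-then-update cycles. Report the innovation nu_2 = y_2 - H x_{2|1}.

step 1: x^-=[0.4328, 2.3313, 0.0100]  P^-=[0.8517 -0.1968 -0.1436; -0.1968 0.9050 0.1737; -0.1436 0.1737 1.3263]  S=[0.9428 -0.0711; -0.0711 1.3741]  K=[0.8806 -0.0544; -0.0943 0.6560; -0.0677 0.2293]  nu=[-2.7531, -5.3315]  x^+=[-1.7016, -0.9063, -1.0261]  P^+=[0.1096 -0.0280 -0.0556; -0.0280 0.2965 -0.0437; -0.0556 -0.0437 1.2475]
step 2: x^-=[-1.2597, -0.5712, -1.2739]  P^-=[0.4625 -0.0884 -0.2083; -0.0884 0.4300 0.0720; -0.2083 0.0720 1.5305]  S=[0.5596 -0.0375; -0.0375 0.8926]  K=[0.7990 -0.0469; -0.0747 0.4793; -0.2380 0.2554]  nu=[1.5949, -3.1426]  x^+=[0.1620, -2.1966, -2.4562]  P^+=[0.1005 -0.0205 -0.0831; -0.0205 0.2191 -0.0522; -0.0831 -0.0522 1.4360]

innov = [1.5949, -3.1426]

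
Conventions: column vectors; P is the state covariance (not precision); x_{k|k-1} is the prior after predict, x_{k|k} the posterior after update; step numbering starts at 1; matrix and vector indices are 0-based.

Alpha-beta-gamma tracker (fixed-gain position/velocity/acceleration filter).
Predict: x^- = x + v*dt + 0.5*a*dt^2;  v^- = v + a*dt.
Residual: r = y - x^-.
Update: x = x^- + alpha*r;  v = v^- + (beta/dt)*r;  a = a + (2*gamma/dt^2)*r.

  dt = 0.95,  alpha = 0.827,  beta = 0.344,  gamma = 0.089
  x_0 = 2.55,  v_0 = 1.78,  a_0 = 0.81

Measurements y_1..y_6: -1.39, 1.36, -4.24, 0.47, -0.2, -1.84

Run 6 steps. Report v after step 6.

v_post = -0.6995

step 1: x_pred=4.6065  r=-5.9965  x^+=-0.3526  v^+=0.3781  a^+=-0.3727
step 2: x_pred=-0.1616  r=1.5216  x^+=1.0968  v^+=0.5750  a^+=-0.0726
step 3: x_pred=1.6103  r=-5.8503  x^+=-3.2279  v^+=-1.6124  a^+=-1.2264
step 4: x_pred=-5.3131  r=5.7831  x^+=-0.5305  v^+=-0.6834  a^+=-0.0859
step 5: x_pred=-1.2184  r=1.0184  x^+=-0.3762  v^+=-0.3962  a^+=0.1150
step 6: x_pred=-0.7007  r=-1.1393  x^+=-1.6429  v^+=-0.6995  a^+=-0.1097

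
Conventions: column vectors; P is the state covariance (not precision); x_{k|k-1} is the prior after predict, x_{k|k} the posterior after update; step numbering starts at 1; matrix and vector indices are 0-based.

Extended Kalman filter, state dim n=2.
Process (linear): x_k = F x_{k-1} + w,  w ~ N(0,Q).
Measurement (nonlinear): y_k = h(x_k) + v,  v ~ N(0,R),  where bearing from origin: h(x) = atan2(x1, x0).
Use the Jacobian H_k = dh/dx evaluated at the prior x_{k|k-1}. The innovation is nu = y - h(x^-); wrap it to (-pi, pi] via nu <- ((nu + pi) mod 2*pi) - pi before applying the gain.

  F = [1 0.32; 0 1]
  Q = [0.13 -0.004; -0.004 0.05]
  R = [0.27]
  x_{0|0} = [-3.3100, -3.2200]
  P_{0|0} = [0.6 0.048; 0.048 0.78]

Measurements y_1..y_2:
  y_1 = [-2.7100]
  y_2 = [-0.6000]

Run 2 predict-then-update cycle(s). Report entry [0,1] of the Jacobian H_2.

H_jac[0,1] = -0.1382

step 1: x^-=[-4.3404, -3.2200]  P^-=[0.8406 0.2936; 0.2936 0.8300]  H_jac=[0.1102 -0.1486]  S=[0.2889]  K=[0.1697; -0.3149]  nu=[-0.2067]  x^+=[-4.3755, -3.1549]  P^+=[0.8323 0.3090; 0.3090 0.8014]
step 2: x^-=[-5.3851, -3.1549]  P^-=[1.2421 0.5615; 0.5615 0.8514]  H_jac=[0.0810 -0.1382]  S=[0.2818]  K=[0.0815; -0.2562]  nu=[2.0116]  x^+=[-5.2210, -3.6704]  P^+=[1.2402 0.5674; 0.5674 0.8328]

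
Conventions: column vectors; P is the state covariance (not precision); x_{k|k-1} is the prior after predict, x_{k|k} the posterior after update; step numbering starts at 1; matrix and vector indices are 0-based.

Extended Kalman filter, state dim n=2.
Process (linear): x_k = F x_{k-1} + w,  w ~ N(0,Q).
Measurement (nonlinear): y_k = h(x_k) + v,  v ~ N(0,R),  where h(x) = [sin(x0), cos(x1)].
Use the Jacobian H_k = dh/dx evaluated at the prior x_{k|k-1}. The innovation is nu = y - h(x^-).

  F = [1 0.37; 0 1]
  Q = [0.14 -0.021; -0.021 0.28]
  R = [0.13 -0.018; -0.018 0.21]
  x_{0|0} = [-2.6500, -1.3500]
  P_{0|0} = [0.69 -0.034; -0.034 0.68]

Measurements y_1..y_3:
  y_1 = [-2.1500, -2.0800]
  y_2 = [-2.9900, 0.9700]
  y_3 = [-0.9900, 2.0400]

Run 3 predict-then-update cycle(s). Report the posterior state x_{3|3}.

x_post = [-2.1125, -2.9963]

step 1: x^-=[-3.1495, -1.3500]  P^-=[0.8979 0.1966; 0.1966 0.9600]  H_jac=[-1.0000 0.0000; 0.0000 0.9757]  S=[1.0279 -0.2098; -0.2098 1.1240]  K=[-0.8719 0.0079; -0.0220 0.8293]  nu=[-2.1579, -2.2990]  x^+=[-1.2861, -3.2091]  P^+=[0.1135 0.0178; 0.0178 0.1789]
step 2: x^-=[-2.4735, -3.2091]  P^-=[0.2911 0.0630; 0.0630 0.4589]  H_jac=[-0.7850 0.0000; 0.0000 -0.0675]  S=[0.3094 -0.0147; -0.0147 0.2121]  K=[-0.7420 -0.0713; -0.1672 -0.1575]  nu=[-2.3705, 1.9677]  x^+=[-0.8548, -3.1227]  P^+=[0.1213 0.0241; 0.0241 0.4457]
step 3: x^-=[-2.0102, -3.1227]  P^-=[0.3401 0.1680; 0.1680 0.7257]  H_jac=[-0.4254 0.0000; 0.0000 0.0189]  S=[0.1916 -0.0194; -0.0194 0.2103]  K=[-0.7609 -0.0549; -0.3700 0.0312]  nu=[-0.0850, 3.0398]  x^+=[-2.1125, -2.9963]  P^+=[0.2302 0.1144; 0.1144 0.6989]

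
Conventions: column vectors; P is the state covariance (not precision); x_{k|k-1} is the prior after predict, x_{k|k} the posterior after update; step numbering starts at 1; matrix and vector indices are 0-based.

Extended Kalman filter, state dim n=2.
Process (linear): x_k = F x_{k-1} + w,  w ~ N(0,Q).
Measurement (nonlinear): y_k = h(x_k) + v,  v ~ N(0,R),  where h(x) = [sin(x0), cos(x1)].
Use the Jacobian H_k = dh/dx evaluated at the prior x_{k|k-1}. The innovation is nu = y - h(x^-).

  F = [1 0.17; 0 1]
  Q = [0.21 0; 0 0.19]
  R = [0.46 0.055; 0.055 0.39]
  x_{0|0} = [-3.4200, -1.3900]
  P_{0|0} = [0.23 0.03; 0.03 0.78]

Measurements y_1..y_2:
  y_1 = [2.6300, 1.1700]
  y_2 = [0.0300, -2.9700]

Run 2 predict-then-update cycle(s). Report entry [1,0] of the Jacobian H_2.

H_jac[1,0] = 0.0000

step 1: x^-=[-3.6563, -1.3900]  P^-=[0.4727 0.1626; 0.1626 0.9700]  H_jac=[-0.8704 0.0000; 0.0000 0.9837]  S=[0.8182 -0.0842; -0.0842 1.3286]  K=[-0.4938 0.0891; -0.0997 0.7119]  nu=[2.1377, 0.9902]  x^+=[-4.6236, -0.8983]  P^+=[0.2553 0.0077; 0.0077 0.2766]
step 2: x^-=[-4.7763, -0.8983]  P^-=[0.4759 0.0547; 0.0547 0.4666]  H_jac=[0.0639 0.0000; 0.0000 0.7823]  S=[0.4619 0.0577; 0.0577 0.6756]  K=[0.0585 0.0584; -0.0606 0.5455]  nu=[-0.9680, -3.5930]  x^+=[-5.0428, -2.7997]  P^+=[0.4716 0.0332; 0.0332 0.2677]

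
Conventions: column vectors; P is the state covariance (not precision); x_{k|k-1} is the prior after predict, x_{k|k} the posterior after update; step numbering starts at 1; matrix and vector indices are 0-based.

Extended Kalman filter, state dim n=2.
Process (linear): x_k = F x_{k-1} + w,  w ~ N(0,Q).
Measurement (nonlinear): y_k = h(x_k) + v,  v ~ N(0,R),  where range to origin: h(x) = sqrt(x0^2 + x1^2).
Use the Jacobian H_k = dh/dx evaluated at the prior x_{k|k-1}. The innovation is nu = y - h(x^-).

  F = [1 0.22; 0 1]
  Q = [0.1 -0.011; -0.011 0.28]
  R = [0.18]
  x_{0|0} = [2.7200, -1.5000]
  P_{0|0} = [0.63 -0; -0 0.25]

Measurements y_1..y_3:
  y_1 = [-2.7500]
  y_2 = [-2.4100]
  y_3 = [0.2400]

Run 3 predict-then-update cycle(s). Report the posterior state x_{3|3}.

x_post = [0.9022, -0.0453]

step 1: x^-=[2.3900, -1.5000]  P^-=[0.7421 0.0440; 0.0440 0.5300]  H_jac=[0.8470 -0.5316]  S=[0.8225]  K=[0.7357; -0.2972]  nu=[-5.5717]  x^+=[-1.7093, 0.1560]  P^+=[0.2969 0.2239; 0.2239 0.4573]
step 2: x^-=[-1.6750, 0.1560]  P^-=[0.5175 0.3135; 0.3135 0.7373]  H_jac=[-0.9957 0.0927]  S=[0.6415]  K=[-0.7579; -0.3800]  nu=[-4.0922]  x^+=[1.4266, 1.7109]  P^+=[0.1490 0.1287; 0.1287 0.6447]
step 3: x^-=[1.8030, 1.7109]  P^-=[0.3369 0.2596; 0.2596 0.9247]  H_jac=[0.7254 0.6884]  S=[1.0546]  K=[0.4011; 0.7821]  nu=[-2.2456]  x^+=[0.9022, -0.0453]  P^+=[0.1672 -0.0713; -0.0713 0.2796]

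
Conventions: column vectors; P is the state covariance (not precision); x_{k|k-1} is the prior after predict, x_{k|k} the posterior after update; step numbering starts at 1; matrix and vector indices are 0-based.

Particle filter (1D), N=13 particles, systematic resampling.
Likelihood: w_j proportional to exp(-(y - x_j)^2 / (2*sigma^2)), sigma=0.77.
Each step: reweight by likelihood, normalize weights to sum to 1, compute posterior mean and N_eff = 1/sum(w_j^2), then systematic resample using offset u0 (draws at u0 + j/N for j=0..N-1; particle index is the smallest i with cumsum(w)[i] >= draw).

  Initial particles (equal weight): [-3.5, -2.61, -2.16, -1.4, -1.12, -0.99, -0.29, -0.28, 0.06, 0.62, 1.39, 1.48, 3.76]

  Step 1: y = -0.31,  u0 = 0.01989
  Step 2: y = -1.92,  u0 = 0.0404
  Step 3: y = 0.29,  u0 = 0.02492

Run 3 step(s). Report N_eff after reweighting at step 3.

step 1: w=[0.0000, 0.0022, 0.0107, 0.0704, 0.1103, 0.1299, 0.1917, 0.1917, 0.1709, 0.0925, 0.0168, 0.0129, 0.0000]  mean=-0.3791  Neff=6.8574  idx=[3, 4, 4, 5, 6, 6, 6, 7, 7, 8, 8, 8, 9]
step 2: w=[0.2581, 0.1890, 0.1890, 0.1563, 0.0345, 0.0345, 0.0345, 0.0336, 0.0336, 0.0119, 0.0119, 0.0119, 0.0014]  mean=-0.9852  Neff=5.9272  idx=[0, 0, 0, 1, 1, 1, 2, 2, 3, 3, 4, 6, 9]
step 3: w=[0.0216, 0.0216, 0.0216, 0.0449, 0.0449, 0.0449, 0.0449, 0.0449, 0.0602, 0.0602, 0.1806, 0.1806, 0.2294]  mean=-0.5520  Neff=7.3233  idx=[1, 3, 5, 7, 8, 10, 10, 10, 11, 11, 12, 12, 12]

N_eff = 7.3233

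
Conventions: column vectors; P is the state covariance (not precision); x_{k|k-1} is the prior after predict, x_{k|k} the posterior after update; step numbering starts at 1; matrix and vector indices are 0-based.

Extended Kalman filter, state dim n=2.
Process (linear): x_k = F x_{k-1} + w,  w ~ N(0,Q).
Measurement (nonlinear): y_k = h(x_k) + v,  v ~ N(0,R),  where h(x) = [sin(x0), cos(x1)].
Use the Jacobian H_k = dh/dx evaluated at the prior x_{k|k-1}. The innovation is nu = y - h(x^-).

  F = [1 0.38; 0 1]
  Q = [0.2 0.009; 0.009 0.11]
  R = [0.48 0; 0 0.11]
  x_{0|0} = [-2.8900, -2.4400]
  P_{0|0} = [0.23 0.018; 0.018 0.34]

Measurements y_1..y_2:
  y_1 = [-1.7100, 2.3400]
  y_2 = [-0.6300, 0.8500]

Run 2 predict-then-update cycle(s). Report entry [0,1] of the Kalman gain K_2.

K[0,1] = -0.2949

step 1: x^-=[-3.8172, -2.4400]  P^-=[0.4928 0.1562; 0.1562 0.4500]  H_jac=[-0.7803 0.0000; 0.0000 0.6454]  S=[0.7801 -0.0787; -0.0787 0.2975]  K=[-0.4713 0.2143; -0.0594 0.9607]  nu=[-2.3354, 3.1038]  x^+=[-2.0514, 0.6805]  P^+=[0.2899 0.0365; 0.0365 0.1637]
step 2: x^-=[-1.7928, 0.6805]  P^-=[0.5413 0.1077; 0.1077 0.2737]  H_jac=[-0.2202 0.0000; 0.0000 -0.6292]  S=[0.5062 0.0149; 0.0149 0.2184]  K=[-0.2268 -0.2949; -0.0237 -0.7871]  nu=[0.3455, 0.0727]  x^+=[-1.8926, 0.6151]  P^+=[0.4943 0.0516; 0.0516 0.1376]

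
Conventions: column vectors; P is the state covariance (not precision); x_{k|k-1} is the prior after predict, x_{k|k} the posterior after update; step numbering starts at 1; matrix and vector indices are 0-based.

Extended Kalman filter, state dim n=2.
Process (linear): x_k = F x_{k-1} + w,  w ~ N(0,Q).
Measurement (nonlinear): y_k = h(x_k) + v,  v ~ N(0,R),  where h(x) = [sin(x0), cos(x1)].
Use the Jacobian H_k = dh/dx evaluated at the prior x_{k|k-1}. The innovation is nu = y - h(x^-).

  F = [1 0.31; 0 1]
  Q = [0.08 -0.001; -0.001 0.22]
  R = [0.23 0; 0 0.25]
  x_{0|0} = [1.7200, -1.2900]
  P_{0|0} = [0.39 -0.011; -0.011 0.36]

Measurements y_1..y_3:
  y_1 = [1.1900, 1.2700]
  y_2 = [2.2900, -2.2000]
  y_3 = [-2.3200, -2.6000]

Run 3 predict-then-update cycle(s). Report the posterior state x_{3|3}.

x_post = [-1.7969, -3.9193]

step 1: x^-=[1.3201, -1.2900]  P^-=[0.4978 0.0996; 0.0996 0.5800]  H_jac=[0.2481 0.0000; 0.0000 0.9608]  S=[0.2606 0.0237; 0.0237 0.7855]  K=[0.4640 0.1078; 0.0303 0.7086]  nu=[0.2213, 0.9929]  x^+=[1.5298, -0.5798]  P^+=[0.4302 0.0281; 0.0281 0.1844]
step 2: x^-=[1.3501, -0.5798]  P^-=[0.5453 0.0842; 0.0842 0.4044]  H_jac=[0.2189 0.0000; 0.0000 0.5478]  S=[0.2561 0.0101; 0.0101 0.3714]  K=[0.4617 0.1117; 0.0485 0.5952]  nu=[1.3143, -3.0366]  x^+=[1.6177, -2.3234]  P^+=[0.4850 0.0510; 0.0510 0.2716]
step 3: x^-=[0.8975, -2.3234]  P^-=[0.6227 0.1342; 0.1342 0.4916]  H_jac=[0.6236 0.0000; 0.0000 0.7299]  S=[0.4721 0.0611; 0.0611 0.5119]  K=[0.8102 0.0946; 0.0879 0.6905]  nu=[-3.1018, -1.9165]  x^+=[-1.7969, -3.9193]  P^+=[0.2988 0.0324; 0.0324 0.2365]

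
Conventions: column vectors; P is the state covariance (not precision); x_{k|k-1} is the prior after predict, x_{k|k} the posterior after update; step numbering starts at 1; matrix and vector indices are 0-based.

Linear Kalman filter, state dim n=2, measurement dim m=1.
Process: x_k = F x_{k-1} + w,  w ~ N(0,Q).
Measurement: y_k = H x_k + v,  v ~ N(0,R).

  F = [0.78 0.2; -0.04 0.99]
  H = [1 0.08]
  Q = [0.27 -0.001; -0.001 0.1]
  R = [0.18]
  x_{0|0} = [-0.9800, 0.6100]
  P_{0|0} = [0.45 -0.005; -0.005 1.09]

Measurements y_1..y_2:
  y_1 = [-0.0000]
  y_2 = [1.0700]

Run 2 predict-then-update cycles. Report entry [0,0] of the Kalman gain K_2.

K[0,0] = 0.6663

step 1: x^-=[-0.6424, 0.6431]  P^-=[0.5858 0.1970; 0.1970 1.1694]  S=[0.8048]  K=[0.7475; 0.3610]  nu=[0.5910]  x^+=[-0.2007, 0.8564]  P^+=[0.1362 -0.0202; -0.0202 1.0646]
step 2: x^-=[0.0148, 0.8559]  P^-=[0.3891 0.1901; 0.1901 1.1452]  S=[0.6069]  K=[0.6663; 0.4642]  nu=[0.9868]  x^+=[0.6722, 1.3140]  P^+=[0.1197 0.0024; 0.0024 1.0144]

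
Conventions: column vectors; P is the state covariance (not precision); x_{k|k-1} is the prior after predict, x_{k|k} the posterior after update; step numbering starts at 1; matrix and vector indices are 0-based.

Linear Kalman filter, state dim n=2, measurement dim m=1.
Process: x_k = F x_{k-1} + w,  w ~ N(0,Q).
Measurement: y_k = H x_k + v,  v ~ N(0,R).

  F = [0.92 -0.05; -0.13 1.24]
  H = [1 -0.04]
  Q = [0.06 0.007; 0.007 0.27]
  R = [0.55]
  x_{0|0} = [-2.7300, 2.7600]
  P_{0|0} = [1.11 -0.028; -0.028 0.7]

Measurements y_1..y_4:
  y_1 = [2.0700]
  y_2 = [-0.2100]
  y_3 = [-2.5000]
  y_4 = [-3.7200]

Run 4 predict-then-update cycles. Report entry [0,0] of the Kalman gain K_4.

K[0,0] = 0.2930

step 1: x^-=[-2.6496, 3.7773]  P^-=[1.0038 -0.2013; -0.2013 1.3741]  S=[1.5721]  K=[0.6436; -0.1630]  nu=[4.8707]  x^+=[0.4854, 2.9834]  P^+=[0.3525 -0.0364; -0.0364 1.3323]
step 2: x^-=[0.2974, 3.6363]  P^-=[0.3651 -0.1595; -0.1595 2.3363]  S=[0.9316]  K=[0.3987; -0.2715]  nu=[-0.3619]  x^+=[0.1531, 3.7346]  P^+=[0.2170 -0.0586; -0.0586 2.2676]
step 3: x^-=[-0.0459, 4.6110]  P^-=[0.2547 -0.2268; -0.2268 3.7792]  S=[0.8289]  K=[0.3182; -0.4560]  nu=[-2.2696]  x^+=[-0.7682, 5.6460]  P^+=[0.1708 -0.1065; -0.1065 3.6069]
step 4: x^-=[-0.9890, 7.1008]  P^-=[0.2233 -0.3593; -0.3593 5.8532]  S=[0.8115]  K=[0.2930; -0.7313]  nu=[-2.4470]  x^+=[-1.7059, 8.8902]  P^+=[0.1537 -0.1854; -0.1854 5.4193]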